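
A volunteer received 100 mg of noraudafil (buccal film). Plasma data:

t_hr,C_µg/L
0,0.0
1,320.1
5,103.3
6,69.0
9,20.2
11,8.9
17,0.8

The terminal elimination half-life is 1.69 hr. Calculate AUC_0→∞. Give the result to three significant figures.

AUC = 1290 µg/L·hr

Trapezoidal AUC_0→17:
  [0→1]: (0.0+320.1)/2 × 1 = 160.05
  [1→5]: (320.1+103.3)/2 × 4 = 846.8
  [5→6]: (103.3+69.0)/2 × 1 = 86.15
  [6→9]: (69.0+20.2)/2 × 3 = 133.8
  [9→11]: (20.2+8.9)/2 × 2 = 29.1
  [11→17]: (8.9+0.8)/2 × 6 = 29.1
  Sum = 1285.0 µg/L·hr
k_e = ln2 / t½ = 0.693147 / 1.69 = 0.4101 hr^-1
Extrapolated tail: C_last / k_e = 0.8 / 0.4101 = 1.951
AUC_0→∞ = 1285.0 + 1.951 = 1286.951 µg/L·hr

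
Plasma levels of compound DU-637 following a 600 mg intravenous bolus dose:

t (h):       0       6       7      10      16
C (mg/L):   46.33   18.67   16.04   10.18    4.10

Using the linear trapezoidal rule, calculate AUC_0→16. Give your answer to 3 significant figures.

Trapezoidal AUC_0→16:
  [0→6]: (46.33+18.67)/2 × 6 = 195.0
  [6→7]: (18.67+16.04)/2 × 1 = 17.355
  [7→10]: (16.04+10.18)/2 × 3 = 39.33
  [10→16]: (10.18+4.10)/2 × 6 = 42.84
  Sum = 294.525 mg/L·h

AUC = 295 mg/L·h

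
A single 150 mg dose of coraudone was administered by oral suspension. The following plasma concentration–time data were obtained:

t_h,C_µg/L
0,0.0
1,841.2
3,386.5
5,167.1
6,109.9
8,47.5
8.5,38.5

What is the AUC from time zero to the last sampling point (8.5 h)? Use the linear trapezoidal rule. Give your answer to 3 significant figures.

AUC = 2520 µg/L·h

Trapezoidal AUC_0→8.5:
  [0→1]: (0.0+841.2)/2 × 1 = 420.6
  [1→3]: (841.2+386.5)/2 × 2 = 1227.7
  [3→5]: (386.5+167.1)/2 × 2 = 553.6
  [5→6]: (167.1+109.9)/2 × 1 = 138.5
  [6→8]: (109.9+47.5)/2 × 2 = 157.4
  [8→8.5]: (47.5+38.5)/2 × 0.5 = 21.5
  Sum = 2519.3 µg/L·h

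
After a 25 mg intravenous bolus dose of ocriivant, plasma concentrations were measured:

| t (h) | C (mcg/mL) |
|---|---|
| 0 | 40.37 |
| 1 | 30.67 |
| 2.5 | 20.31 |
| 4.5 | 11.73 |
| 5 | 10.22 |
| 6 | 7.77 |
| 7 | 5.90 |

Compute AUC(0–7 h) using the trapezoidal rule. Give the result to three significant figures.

AUC = 127 mcg/mL·h

Trapezoidal AUC_0→7:
  [0→1]: (40.37+30.67)/2 × 1 = 35.52
  [1→2.5]: (30.67+20.31)/2 × 1.5 = 38.235
  [2.5→4.5]: (20.31+11.73)/2 × 2 = 32.04
  [4.5→5]: (11.73+10.22)/2 × 0.5 = 5.4875
  [5→6]: (10.22+7.77)/2 × 1 = 8.995
  [6→7]: (7.77+5.90)/2 × 1 = 6.835
  Sum = 127.1125 mcg/mL·h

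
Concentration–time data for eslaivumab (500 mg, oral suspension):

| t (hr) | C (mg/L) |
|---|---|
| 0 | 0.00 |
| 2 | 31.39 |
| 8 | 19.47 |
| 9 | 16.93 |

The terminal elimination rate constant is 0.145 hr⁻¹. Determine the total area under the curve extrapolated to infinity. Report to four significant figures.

Trapezoidal AUC_0→9:
  [0→2]: (0.00+31.39)/2 × 2 = 31.39
  [2→8]: (31.39+19.47)/2 × 6 = 152.58
  [8→9]: (19.47+16.93)/2 × 1 = 18.2
  Sum = 202.17 mg/L·hr
Extrapolated tail: C_last / k_e = 16.93 / 0.145 = 116.759
AUC_0→∞ = 202.17 + 116.759 = 318.929 mg/L·hr

AUC = 318.9 mg/L·hr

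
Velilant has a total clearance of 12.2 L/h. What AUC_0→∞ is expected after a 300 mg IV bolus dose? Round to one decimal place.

AUC_0→∞ = Dose_iv / CL
        = 300 / 12.2 = 24.5902 mg/L·h

AUC = 24.6 mg/L·h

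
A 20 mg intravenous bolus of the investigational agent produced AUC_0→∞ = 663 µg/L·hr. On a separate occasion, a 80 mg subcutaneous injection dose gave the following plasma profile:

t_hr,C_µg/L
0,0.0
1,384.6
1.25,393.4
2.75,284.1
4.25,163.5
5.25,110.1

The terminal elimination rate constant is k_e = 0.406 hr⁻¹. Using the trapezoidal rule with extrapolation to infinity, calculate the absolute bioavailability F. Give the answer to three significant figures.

Trapezoidal AUC_0→5.25 (subcutaneous injection):
  [0→1]: (0.0+384.6)/2 × 1 = 192.3
  [1→1.25]: (384.6+393.4)/2 × 0.25 = 97.25
  [1.25→2.75]: (393.4+284.1)/2 × 1.5 = 508.125
  [2.75→4.25]: (284.1+163.5)/2 × 1.5 = 335.7
  [4.25→5.25]: (163.5+110.1)/2 × 1 = 136.8
  Sum = 1270.175 µg/L·hr
Tail: C_last/k_e = 110.1/0.406 = 271.182
AUC_0→∞ (subcutaneous injection) = 1270.175 + 271.182 = 1541.357 µg/L·hr
F = (AUC_ev/D_ev)/(AUC_iv/D_iv) = (1541.357/80)/(663/20) = 19.267/33.15 = 0.5812

F = 0.581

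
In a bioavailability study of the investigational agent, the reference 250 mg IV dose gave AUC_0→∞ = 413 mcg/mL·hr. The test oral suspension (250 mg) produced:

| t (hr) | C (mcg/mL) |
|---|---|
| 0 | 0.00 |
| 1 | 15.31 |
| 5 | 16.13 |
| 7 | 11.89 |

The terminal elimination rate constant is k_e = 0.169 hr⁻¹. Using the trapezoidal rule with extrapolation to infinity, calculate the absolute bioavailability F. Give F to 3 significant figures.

F = 0.409

Trapezoidal AUC_0→7 (oral suspension):
  [0→1]: (0.00+15.31)/2 × 1 = 7.655
  [1→5]: (15.31+16.13)/2 × 4 = 62.88
  [5→7]: (16.13+11.89)/2 × 2 = 28.02
  Sum = 98.555 mcg/mL·hr
Tail: C_last/k_e = 11.89/0.169 = 70.355
AUC_0→∞ (oral suspension) = 98.555 + 70.355 = 168.91 mcg/mL·hr
F = (AUC_ev/D_ev)/(AUC_iv/D_iv) = (168.91/250)/(413/250) = 0.67564/1.652 = 0.4090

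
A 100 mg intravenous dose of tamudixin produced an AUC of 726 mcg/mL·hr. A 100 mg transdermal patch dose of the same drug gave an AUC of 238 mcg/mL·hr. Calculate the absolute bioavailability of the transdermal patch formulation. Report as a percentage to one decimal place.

F = (AUC_ev / D_ev) / (AUC_iv / D_iv)
  = (238/100) / (726/100)
  = 2.38 / 7.26 = 0.3278
  = 32.78%

F = 32.8%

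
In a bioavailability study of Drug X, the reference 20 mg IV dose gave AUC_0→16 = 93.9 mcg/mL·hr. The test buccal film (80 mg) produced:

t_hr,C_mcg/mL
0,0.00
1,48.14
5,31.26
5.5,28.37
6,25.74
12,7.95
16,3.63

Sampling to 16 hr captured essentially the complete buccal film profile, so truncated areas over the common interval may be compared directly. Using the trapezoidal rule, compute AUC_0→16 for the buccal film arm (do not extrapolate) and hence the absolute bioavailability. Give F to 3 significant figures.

Trapezoidal AUC_0→16 (buccal film):
  [0→1]: (0.00+48.14)/2 × 1 = 24.07
  [1→5]: (48.14+31.26)/2 × 4 = 158.8
  [5→5.5]: (31.26+28.37)/2 × 0.5 = 14.9075
  [5.5→6]: (28.37+25.74)/2 × 0.5 = 13.5275
  [6→12]: (25.74+7.95)/2 × 6 = 101.07
  [12→16]: (7.95+3.63)/2 × 4 = 23.16
  Sum = 335.535 mcg/mL·hr
F = (AUC_ev/D_ev)/(AUC_iv/D_iv) = (335.535/80)/(93.9/20) = 4.1941875/4.695 = 0.8933

F = 0.893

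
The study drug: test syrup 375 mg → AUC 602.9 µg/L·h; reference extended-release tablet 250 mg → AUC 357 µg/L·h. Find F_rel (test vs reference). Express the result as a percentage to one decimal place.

F_rel = 112.6%

F_rel = (AUC_test/D_test) / (AUC_ref/D_ref)
      = (602.9/375) / (357/250)
      = 1.60773 / 1.428 = 1.1259 = 112.59%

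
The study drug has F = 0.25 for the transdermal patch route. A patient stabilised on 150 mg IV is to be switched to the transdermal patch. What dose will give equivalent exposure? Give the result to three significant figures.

For equal systemic exposure: F × D_ev = D_iv
D_ev = D_iv / F = 150 / 0.25 = 600 mg

D_transdermal = 600 mg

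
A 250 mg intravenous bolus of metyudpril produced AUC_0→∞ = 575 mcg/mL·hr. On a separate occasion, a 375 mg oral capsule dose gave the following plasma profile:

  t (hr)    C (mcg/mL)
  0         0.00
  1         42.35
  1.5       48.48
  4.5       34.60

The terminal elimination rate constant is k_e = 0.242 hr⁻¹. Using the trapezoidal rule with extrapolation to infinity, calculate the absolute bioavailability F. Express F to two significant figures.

Trapezoidal AUC_0→4.5 (oral capsule):
  [0→1]: (0.00+42.35)/2 × 1 = 21.175
  [1→1.5]: (42.35+48.48)/2 × 0.5 = 22.7075
  [1.5→4.5]: (48.48+34.60)/2 × 3 = 124.62
  Sum = 168.5025 mcg/mL·hr
Tail: C_last/k_e = 34.60/0.242 = 142.975
AUC_0→∞ (oral capsule) = 168.5025 + 142.975 = 311.4775 mcg/mL·hr
F = (AUC_ev/D_ev)/(AUC_iv/D_iv) = (311.4775/375)/(575/250) = 0.830607/2.3 = 0.3611

F = 0.36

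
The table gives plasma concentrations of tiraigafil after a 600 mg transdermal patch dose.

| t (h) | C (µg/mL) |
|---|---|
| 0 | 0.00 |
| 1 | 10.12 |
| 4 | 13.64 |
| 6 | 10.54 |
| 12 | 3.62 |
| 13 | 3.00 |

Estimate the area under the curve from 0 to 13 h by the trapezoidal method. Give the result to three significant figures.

Trapezoidal AUC_0→13:
  [0→1]: (0.00+10.12)/2 × 1 = 5.06
  [1→4]: (10.12+13.64)/2 × 3 = 35.64
  [4→6]: (13.64+10.54)/2 × 2 = 24.18
  [6→12]: (10.54+3.62)/2 × 6 = 42.48
  [12→13]: (3.62+3.00)/2 × 1 = 3.31
  Sum = 110.67 µg/mL·h

AUC = 111 µg/mL·h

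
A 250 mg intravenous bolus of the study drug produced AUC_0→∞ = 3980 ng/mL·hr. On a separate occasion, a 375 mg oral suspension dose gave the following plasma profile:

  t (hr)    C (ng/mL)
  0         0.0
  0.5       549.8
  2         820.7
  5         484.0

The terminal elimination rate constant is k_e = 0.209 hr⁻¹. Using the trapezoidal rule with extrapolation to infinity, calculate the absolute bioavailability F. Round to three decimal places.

Trapezoidal AUC_0→5 (oral suspension):
  [0→0.5]: (0.0+549.8)/2 × 0.5 = 137.45
  [0.5→2]: (549.8+820.7)/2 × 1.5 = 1027.875
  [2→5]: (820.7+484.0)/2 × 3 = 1957.05
  Sum = 3122.375 ng/mL·hr
Tail: C_last/k_e = 484.0/0.209 = 2315.789
AUC_0→∞ (oral suspension) = 3122.375 + 2315.789 = 5438.164 ng/mL·hr
F = (AUC_ev/D_ev)/(AUC_iv/D_iv) = (5438.164/375)/(3980/250) = 14.5018/15.92 = 0.9109

F = 0.911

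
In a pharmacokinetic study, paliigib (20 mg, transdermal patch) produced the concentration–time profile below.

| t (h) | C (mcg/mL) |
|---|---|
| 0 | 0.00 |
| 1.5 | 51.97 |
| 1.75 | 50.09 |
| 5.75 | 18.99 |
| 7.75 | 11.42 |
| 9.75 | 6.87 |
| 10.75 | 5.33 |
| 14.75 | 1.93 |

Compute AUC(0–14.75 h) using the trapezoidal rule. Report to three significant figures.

AUC = 259 mcg/mL·h

Trapezoidal AUC_0→14.75:
  [0→1.5]: (0.00+51.97)/2 × 1.5 = 38.9775
  [1.5→1.75]: (51.97+50.09)/2 × 0.25 = 12.7575
  [1.75→5.75]: (50.09+18.99)/2 × 4 = 138.16
  [5.75→7.75]: (18.99+11.42)/2 × 2 = 30.41
  [7.75→9.75]: (11.42+6.87)/2 × 2 = 18.29
  [9.75→10.75]: (6.87+5.33)/2 × 1 = 6.1
  [10.75→14.75]: (5.33+1.93)/2 × 4 = 14.52
  Sum = 259.215 mcg/mL·h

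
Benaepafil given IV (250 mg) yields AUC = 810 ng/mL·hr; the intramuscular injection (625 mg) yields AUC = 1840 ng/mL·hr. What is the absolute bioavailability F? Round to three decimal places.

F = (AUC_ev / D_ev) / (AUC_iv / D_iv)
  = (1840/625) / (810/250)
  = 2.944 / 3.24 = 0.9086

F = 0.909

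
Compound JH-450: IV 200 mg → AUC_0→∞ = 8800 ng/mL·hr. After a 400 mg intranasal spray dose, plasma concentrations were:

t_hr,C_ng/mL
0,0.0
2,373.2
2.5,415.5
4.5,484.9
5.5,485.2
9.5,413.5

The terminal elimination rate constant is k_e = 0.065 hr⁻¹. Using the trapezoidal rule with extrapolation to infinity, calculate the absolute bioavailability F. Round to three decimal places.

F = 0.575

Trapezoidal AUC_0→9.5 (intranasal spray):
  [0→2]: (0.0+373.2)/2 × 2 = 373.2
  [2→2.5]: (373.2+415.5)/2 × 0.5 = 197.175
  [2.5→4.5]: (415.5+484.9)/2 × 2 = 900.4
  [4.5→5.5]: (484.9+485.2)/2 × 1 = 485.05
  [5.5→9.5]: (485.2+413.5)/2 × 4 = 1797.4
  Sum = 3753.225 ng/mL·hr
Tail: C_last/k_e = 413.5/0.065 = 6361.538
AUC_0→∞ (intranasal spray) = 3753.225 + 6361.538 = 10114.763 ng/mL·hr
F = (AUC_ev/D_ev)/(AUC_iv/D_iv) = (10114.763/400)/(8800/200) = 25.2869/44 = 0.5747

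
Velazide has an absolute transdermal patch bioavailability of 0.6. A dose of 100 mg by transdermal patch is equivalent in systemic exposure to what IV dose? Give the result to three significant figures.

D_iv = 60.0 mg

Systemic exposure from an extravascular dose = F × D_ev, so the equivalent IV dose is F × D_ev.
D_iv = F × D_ev = 0.6 × 100 = 60 mg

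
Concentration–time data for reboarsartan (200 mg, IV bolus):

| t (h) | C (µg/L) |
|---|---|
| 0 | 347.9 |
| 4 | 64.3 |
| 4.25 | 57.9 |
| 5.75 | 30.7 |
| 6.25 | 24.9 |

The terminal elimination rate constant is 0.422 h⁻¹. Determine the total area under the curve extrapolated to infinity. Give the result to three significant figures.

AUC = 979 µg/L·h

Trapezoidal AUC_0→6.25:
  [0→4]: (347.9+64.3)/2 × 4 = 824.4
  [4→4.25]: (64.3+57.9)/2 × 0.25 = 15.275
  [4.25→5.75]: (57.9+30.7)/2 × 1.5 = 66.45
  [5.75→6.25]: (30.7+24.9)/2 × 0.5 = 13.9
  Sum = 920.025 µg/L·h
Extrapolated tail: C_last / k_e = 24.9 / 0.422 = 59.005
AUC_0→∞ = 920.025 + 59.005 = 979.03 µg/L·h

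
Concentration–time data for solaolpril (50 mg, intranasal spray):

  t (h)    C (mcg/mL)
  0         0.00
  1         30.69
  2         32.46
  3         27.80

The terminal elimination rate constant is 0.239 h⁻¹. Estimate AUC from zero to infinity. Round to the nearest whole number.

Trapezoidal AUC_0→3:
  [0→1]: (0.00+30.69)/2 × 1 = 15.345
  [1→2]: (30.69+32.46)/2 × 1 = 31.575
  [2→3]: (32.46+27.80)/2 × 1 = 30.13
  Sum = 77.05 mcg/mL·h
Extrapolated tail: C_last / k_e = 27.80 / 0.239 = 116.318
AUC_0→∞ = 77.05 + 116.318 = 193.368 mcg/mL·h

AUC = 193 mcg/mL·h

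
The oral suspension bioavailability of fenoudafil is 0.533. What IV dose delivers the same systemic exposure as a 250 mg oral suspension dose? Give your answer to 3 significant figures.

D_iv = 133 mg

Systemic exposure from an extravascular dose = F × D_ev, so the equivalent IV dose is F × D_ev.
D_iv = F × D_ev = 0.533 × 250 = 133.25 mg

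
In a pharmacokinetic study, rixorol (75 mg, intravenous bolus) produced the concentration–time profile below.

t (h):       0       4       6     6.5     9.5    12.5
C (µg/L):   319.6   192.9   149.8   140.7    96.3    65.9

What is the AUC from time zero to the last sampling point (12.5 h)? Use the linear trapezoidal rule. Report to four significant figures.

Trapezoidal AUC_0→12.5:
  [0→4]: (319.6+192.9)/2 × 4 = 1025.0
  [4→6]: (192.9+149.8)/2 × 2 = 342.7
  [6→6.5]: (149.8+140.7)/2 × 0.5 = 72.625
  [6.5→9.5]: (140.7+96.3)/2 × 3 = 355.5
  [9.5→12.5]: (96.3+65.9)/2 × 3 = 243.3
  Sum = 2039.125 µg/L·h

AUC = 2039 µg/L·h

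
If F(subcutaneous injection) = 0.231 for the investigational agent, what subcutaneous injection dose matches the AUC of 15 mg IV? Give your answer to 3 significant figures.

For equal systemic exposure: F × D_ev = D_iv
D_ev = D_iv / F = 15 / 0.231 = 64.9351 mg

D_subcutaneous = 64.9 mg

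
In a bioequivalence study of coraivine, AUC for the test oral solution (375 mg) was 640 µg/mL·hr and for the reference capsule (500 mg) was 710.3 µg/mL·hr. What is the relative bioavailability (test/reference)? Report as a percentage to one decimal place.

F_rel = 120.1%

F_rel = (AUC_test/D_test) / (AUC_ref/D_ref)
      = (640/375) / (710.3/500)
      = 1.70667 / 1.4206 = 1.2014 = 120.14%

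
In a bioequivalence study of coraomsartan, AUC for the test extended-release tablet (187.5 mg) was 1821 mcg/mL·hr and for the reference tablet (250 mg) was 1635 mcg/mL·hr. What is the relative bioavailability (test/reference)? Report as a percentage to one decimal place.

F_rel = 148.5%

F_rel = (AUC_test/D_test) / (AUC_ref/D_ref)
      = (1821/187.5) / (1635/250)
      = 9.712 / 6.54 = 1.4850 = 148.50%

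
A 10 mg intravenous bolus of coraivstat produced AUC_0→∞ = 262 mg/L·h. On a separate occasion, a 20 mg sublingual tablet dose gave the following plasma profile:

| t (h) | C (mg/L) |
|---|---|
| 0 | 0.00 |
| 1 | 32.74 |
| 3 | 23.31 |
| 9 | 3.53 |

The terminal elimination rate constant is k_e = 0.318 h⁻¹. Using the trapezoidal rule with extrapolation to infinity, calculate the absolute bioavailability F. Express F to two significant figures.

F = 0.31

Trapezoidal AUC_0→9 (sublingual tablet):
  [0→1]: (0.00+32.74)/2 × 1 = 16.37
  [1→3]: (32.74+23.31)/2 × 2 = 56.05
  [3→9]: (23.31+3.53)/2 × 6 = 80.52
  Sum = 152.94 mg/L·h
Tail: C_last/k_e = 3.53/0.318 = 11.101
AUC_0→∞ (sublingual tablet) = 152.94 + 11.101 = 164.041 mg/L·h
F = (AUC_ev/D_ev)/(AUC_iv/D_iv) = (164.041/20)/(262/10) = 8.20205/26.2 = 0.3131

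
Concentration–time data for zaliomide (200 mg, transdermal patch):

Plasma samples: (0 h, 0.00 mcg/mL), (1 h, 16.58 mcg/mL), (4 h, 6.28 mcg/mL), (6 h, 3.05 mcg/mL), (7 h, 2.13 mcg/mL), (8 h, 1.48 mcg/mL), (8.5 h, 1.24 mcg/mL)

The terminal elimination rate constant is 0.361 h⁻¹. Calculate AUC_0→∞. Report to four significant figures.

AUC = 60.42 mcg/mL·h

Trapezoidal AUC_0→8.5:
  [0→1]: (0.00+16.58)/2 × 1 = 8.29
  [1→4]: (16.58+6.28)/2 × 3 = 34.29
  [4→6]: (6.28+3.05)/2 × 2 = 9.33
  [6→7]: (3.05+2.13)/2 × 1 = 2.59
  [7→8]: (2.13+1.48)/2 × 1 = 1.805
  [8→8.5]: (1.48+1.24)/2 × 0.5 = 0.68
  Sum = 56.985 mcg/mL·h
Extrapolated tail: C_last / k_e = 1.24 / 0.361 = 3.435
AUC_0→∞ = 56.985 + 3.435 = 60.42 mcg/mL·h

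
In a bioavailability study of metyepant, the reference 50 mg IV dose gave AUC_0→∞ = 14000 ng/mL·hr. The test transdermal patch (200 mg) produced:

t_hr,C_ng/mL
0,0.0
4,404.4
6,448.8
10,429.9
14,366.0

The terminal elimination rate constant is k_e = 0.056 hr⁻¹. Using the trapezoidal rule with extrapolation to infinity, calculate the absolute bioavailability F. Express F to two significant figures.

Trapezoidal AUC_0→14 (transdermal patch):
  [0→4]: (0.0+404.4)/2 × 4 = 808.8
  [4→6]: (404.4+448.8)/2 × 2 = 853.2
  [6→10]: (448.8+429.9)/2 × 4 = 1757.4
  [10→14]: (429.9+366.0)/2 × 4 = 1591.8
  Sum = 5011.2 ng/mL·hr
Tail: C_last/k_e = 366.0/0.056 = 6535.714
AUC_0→∞ (transdermal patch) = 5011.2 + 6535.714 = 11546.914 ng/mL·hr
F = (AUC_ev/D_ev)/(AUC_iv/D_iv) = (11546.914/200)/(14000/50) = 57.73457/280 = 0.2062

F = 0.21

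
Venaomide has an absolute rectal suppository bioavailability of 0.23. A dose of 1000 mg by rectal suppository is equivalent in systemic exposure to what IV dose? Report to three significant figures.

D_iv = 230 mg

Systemic exposure from an extravascular dose = F × D_ev, so the equivalent IV dose is F × D_ev.
D_iv = F × D_ev = 0.23 × 1000 = 230 mg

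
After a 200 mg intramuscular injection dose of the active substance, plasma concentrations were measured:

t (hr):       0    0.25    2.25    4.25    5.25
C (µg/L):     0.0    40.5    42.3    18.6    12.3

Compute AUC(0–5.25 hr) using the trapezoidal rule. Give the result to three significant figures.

Trapezoidal AUC_0→5.25:
  [0→0.25]: (0.0+40.5)/2 × 0.25 = 5.0625
  [0.25→2.25]: (40.5+42.3)/2 × 2 = 82.8
  [2.25→4.25]: (42.3+18.6)/2 × 2 = 60.9
  [4.25→5.25]: (18.6+12.3)/2 × 1 = 15.45
  Sum = 164.2125 µg/L·hr

AUC = 164 µg/L·hr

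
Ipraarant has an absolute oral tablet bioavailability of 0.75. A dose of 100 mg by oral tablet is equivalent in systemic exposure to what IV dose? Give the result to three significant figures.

Systemic exposure from an extravascular dose = F × D_ev, so the equivalent IV dose is F × D_ev.
D_iv = F × D_ev = 0.75 × 100 = 75 mg

D_iv = 75.0 mg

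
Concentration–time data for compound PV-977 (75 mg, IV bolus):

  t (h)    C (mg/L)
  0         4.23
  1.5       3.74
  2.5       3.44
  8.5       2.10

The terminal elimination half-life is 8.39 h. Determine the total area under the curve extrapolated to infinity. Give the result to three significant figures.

Trapezoidal AUC_0→8.5:
  [0→1.5]: (4.23+3.74)/2 × 1.5 = 5.9775
  [1.5→2.5]: (3.74+3.44)/2 × 1 = 3.59
  [2.5→8.5]: (3.44+2.10)/2 × 6 = 16.62
  Sum = 26.1875 mg/L·h
k_e = ln2 / t½ = 0.693147 / 8.39 = 0.0826 h^-1
Extrapolated tail: C_last / k_e = 2.10 / 0.0826 = 25.424
AUC_0→∞ = 26.1875 + 25.424 = 51.6115 mg/L·h

AUC = 51.6 mg/L·h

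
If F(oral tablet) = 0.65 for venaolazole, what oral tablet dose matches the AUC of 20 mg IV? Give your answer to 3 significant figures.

D_oral = 30.8 mg

For equal systemic exposure: F × D_ev = D_iv
D_ev = D_iv / F = 20 / 0.65 = 30.7692 mg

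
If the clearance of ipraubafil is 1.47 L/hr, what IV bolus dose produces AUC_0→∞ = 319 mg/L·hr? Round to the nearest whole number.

Dose = 469 mg

Dose_iv = CL × AUC_0→∞
     = 1.47 × 319 = 468.93 mg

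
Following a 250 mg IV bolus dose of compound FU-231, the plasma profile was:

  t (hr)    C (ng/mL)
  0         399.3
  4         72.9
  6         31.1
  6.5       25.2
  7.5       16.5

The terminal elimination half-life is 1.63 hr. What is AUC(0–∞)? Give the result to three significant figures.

AUC = 1120 ng/mL·hr

Trapezoidal AUC_0→7.5:
  [0→4]: (399.3+72.9)/2 × 4 = 944.4
  [4→6]: (72.9+31.1)/2 × 2 = 104.0
  [6→6.5]: (31.1+25.2)/2 × 0.5 = 14.075
  [6.5→7.5]: (25.2+16.5)/2 × 1 = 20.85
  Sum = 1083.325 ng/mL·hr
k_e = ln2 / t½ = 0.693147 / 1.63 = 0.4252 hr^-1
Extrapolated tail: C_last / k_e = 16.5 / 0.4252 = 38.805
AUC_0→∞ = 1083.325 + 38.805 = 1122.13 ng/mL·hr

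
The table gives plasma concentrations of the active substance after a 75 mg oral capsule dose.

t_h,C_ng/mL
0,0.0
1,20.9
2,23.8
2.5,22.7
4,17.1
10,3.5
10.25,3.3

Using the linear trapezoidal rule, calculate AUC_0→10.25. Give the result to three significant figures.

AUC = 137 ng/mL·h

Trapezoidal AUC_0→10.25:
  [0→1]: (0.0+20.9)/2 × 1 = 10.45
  [1→2]: (20.9+23.8)/2 × 1 = 22.35
  [2→2.5]: (23.8+22.7)/2 × 0.5 = 11.625
  [2.5→4]: (22.7+17.1)/2 × 1.5 = 29.85
  [4→10]: (17.1+3.5)/2 × 6 = 61.8
  [10→10.25]: (3.5+3.3)/2 × 0.25 = 0.85
  Sum = 136.925 ng/mL·h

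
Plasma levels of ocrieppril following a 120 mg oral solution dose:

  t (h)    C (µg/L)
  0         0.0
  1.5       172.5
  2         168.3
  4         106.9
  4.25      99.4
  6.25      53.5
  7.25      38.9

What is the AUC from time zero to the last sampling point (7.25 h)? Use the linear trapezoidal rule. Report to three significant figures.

AUC = 715 µg/L·h

Trapezoidal AUC_0→7.25:
  [0→1.5]: (0.0+172.5)/2 × 1.5 = 129.375
  [1.5→2]: (172.5+168.3)/2 × 0.5 = 85.2
  [2→4]: (168.3+106.9)/2 × 2 = 275.2
  [4→4.25]: (106.9+99.4)/2 × 0.25 = 25.7875
  [4.25→6.25]: (99.4+53.5)/2 × 2 = 152.9
  [6.25→7.25]: (53.5+38.9)/2 × 1 = 46.2
  Sum = 714.6625 µg/L·h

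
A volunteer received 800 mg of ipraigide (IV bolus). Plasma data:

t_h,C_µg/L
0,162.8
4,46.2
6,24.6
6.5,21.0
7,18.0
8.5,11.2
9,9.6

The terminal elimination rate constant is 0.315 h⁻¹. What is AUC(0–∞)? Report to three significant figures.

AUC = 568 µg/L·h

Trapezoidal AUC_0→9:
  [0→4]: (162.8+46.2)/2 × 4 = 418.0
  [4→6]: (46.2+24.6)/2 × 2 = 70.8
  [6→6.5]: (24.6+21.0)/2 × 0.5 = 11.4
  [6.5→7]: (21.0+18.0)/2 × 0.5 = 9.75
  [7→8.5]: (18.0+11.2)/2 × 1.5 = 21.9
  [8.5→9]: (11.2+9.6)/2 × 0.5 = 5.2
  Sum = 537.05 µg/L·h
Extrapolated tail: C_last / k_e = 9.6 / 0.315 = 30.476
AUC_0→∞ = 537.05 + 30.476 = 567.526 µg/L·h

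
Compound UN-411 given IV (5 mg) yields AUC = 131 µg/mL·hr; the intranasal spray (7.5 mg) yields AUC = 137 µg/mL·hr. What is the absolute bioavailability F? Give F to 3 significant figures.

F = 0.697

F = (AUC_ev / D_ev) / (AUC_iv / D_iv)
  = (137/7.5) / (131/5)
  = 18.2667 / 26.2 = 0.6972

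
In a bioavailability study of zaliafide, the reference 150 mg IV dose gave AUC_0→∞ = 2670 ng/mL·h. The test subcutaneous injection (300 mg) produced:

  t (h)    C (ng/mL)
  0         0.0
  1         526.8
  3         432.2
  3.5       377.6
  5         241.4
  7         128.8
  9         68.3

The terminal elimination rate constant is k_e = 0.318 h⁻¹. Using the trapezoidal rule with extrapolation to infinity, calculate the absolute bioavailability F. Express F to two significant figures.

Trapezoidal AUC_0→9 (subcutaneous injection):
  [0→1]: (0.0+526.8)/2 × 1 = 263.4
  [1→3]: (526.8+432.2)/2 × 2 = 959.0
  [3→3.5]: (432.2+377.6)/2 × 0.5 = 202.45
  [3.5→5]: (377.6+241.4)/2 × 1.5 = 464.25
  [5→7]: (241.4+128.8)/2 × 2 = 370.2
  [7→9]: (128.8+68.3)/2 × 2 = 197.1
  Sum = 2456.4 ng/mL·h
Tail: C_last/k_e = 68.3/0.318 = 214.780
AUC_0→∞ (subcutaneous injection) = 2456.4 + 214.780 = 2671.18 ng/mL·h
F = (AUC_ev/D_ev)/(AUC_iv/D_iv) = (2671.18/300)/(2670/150) = 8.90393/17.8 = 0.5002

F = 0.50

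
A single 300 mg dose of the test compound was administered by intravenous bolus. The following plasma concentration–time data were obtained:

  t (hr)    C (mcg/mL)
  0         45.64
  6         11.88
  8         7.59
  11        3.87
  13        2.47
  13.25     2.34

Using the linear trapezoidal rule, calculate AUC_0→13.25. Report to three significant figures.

Trapezoidal AUC_0→13.25:
  [0→6]: (45.64+11.88)/2 × 6 = 172.56
  [6→8]: (11.88+7.59)/2 × 2 = 19.47
  [8→11]: (7.59+3.87)/2 × 3 = 17.19
  [11→13]: (3.87+2.47)/2 × 2 = 6.34
  [13→13.25]: (2.47+2.34)/2 × 0.25 = 0.60125
  Sum = 216.16125 mcg/mL·hr

AUC = 216 mcg/mL·hr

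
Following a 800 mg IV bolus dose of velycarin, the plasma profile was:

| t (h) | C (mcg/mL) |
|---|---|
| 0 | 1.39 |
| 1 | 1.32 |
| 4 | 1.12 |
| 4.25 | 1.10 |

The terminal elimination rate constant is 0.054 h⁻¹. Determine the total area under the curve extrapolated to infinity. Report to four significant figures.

AUC = 25.66 mcg/mL·h

Trapezoidal AUC_0→4.25:
  [0→1]: (1.39+1.32)/2 × 1 = 1.355
  [1→4]: (1.32+1.12)/2 × 3 = 3.66
  [4→4.25]: (1.12+1.10)/2 × 0.25 = 0.2775
  Sum = 5.2925 mcg/mL·h
Extrapolated tail: C_last / k_e = 1.10 / 0.054 = 20.370
AUC_0→∞ = 5.2925 + 20.370 = 25.6625 mcg/mL·h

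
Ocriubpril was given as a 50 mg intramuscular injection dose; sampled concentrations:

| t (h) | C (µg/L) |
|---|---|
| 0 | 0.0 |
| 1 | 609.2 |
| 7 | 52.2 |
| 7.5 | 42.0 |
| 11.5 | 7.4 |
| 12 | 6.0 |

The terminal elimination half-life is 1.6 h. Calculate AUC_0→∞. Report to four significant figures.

Trapezoidal AUC_0→12:
  [0→1]: (0.0+609.2)/2 × 1 = 304.6
  [1→7]: (609.2+52.2)/2 × 6 = 1984.2
  [7→7.5]: (52.2+42.0)/2 × 0.5 = 23.55
  [7.5→11.5]: (42.0+7.4)/2 × 4 = 98.8
  [11.5→12]: (7.4+6.0)/2 × 0.5 = 3.35
  Sum = 2414.5 µg/L·h
k_e = ln2 / t½ = 0.693147 / 1.6 = 0.4332 h^-1
Extrapolated tail: C_last / k_e = 6.0 / 0.4332 = 13.850
AUC_0→∞ = 2414.5 + 13.850 = 2428.35 µg/L·h

AUC = 2428 µg/L·h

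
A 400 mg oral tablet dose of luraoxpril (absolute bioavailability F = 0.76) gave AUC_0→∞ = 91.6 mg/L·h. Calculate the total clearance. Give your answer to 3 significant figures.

CL = 3.32 L/h

CL = F × Dose / AUC_0→∞
   = 0.76 × 400 / 91.6 = 3.31878 L/h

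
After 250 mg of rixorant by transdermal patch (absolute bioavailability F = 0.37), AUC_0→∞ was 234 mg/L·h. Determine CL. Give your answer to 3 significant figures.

CL = F × Dose / AUC_0→∞
   = 0.37 × 250 / 234 = 0.395299 L/h

CL = 0.395 L/h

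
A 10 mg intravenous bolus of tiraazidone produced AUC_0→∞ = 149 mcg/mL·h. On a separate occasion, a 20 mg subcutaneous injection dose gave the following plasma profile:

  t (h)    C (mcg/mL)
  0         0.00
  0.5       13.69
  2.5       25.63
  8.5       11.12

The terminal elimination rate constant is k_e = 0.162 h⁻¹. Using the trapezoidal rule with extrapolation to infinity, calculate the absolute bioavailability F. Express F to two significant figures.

Trapezoidal AUC_0→8.5 (subcutaneous injection):
  [0→0.5]: (0.00+13.69)/2 × 0.5 = 3.4225
  [0.5→2.5]: (13.69+25.63)/2 × 2 = 39.32
  [2.5→8.5]: (25.63+11.12)/2 × 6 = 110.25
  Sum = 152.9925 mcg/mL·h
Tail: C_last/k_e = 11.12/0.162 = 68.642
AUC_0→∞ (subcutaneous injection) = 152.9925 + 68.642 = 221.6345 mcg/mL·h
F = (AUC_ev/D_ev)/(AUC_iv/D_iv) = (221.6345/20)/(149/10) = 11.081725/14.9 = 0.7437

F = 0.74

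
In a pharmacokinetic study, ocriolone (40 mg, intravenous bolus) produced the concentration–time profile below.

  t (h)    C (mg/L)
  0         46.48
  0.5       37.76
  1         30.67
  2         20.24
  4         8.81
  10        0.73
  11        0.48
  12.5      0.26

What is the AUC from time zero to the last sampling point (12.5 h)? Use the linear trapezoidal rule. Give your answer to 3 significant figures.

Trapezoidal AUC_0→12.5:
  [0→0.5]: (46.48+37.76)/2 × 0.5 = 21.06
  [0.5→1]: (37.76+30.67)/2 × 0.5 = 17.1075
  [1→2]: (30.67+20.24)/2 × 1 = 25.455
  [2→4]: (20.24+8.81)/2 × 2 = 29.05
  [4→10]: (8.81+0.73)/2 × 6 = 28.62
  [10→11]: (0.73+0.48)/2 × 1 = 0.605
  [11→12.5]: (0.48+0.26)/2 × 1.5 = 0.555
  Sum = 122.4525 mg/L·h

AUC = 122 mg/L·h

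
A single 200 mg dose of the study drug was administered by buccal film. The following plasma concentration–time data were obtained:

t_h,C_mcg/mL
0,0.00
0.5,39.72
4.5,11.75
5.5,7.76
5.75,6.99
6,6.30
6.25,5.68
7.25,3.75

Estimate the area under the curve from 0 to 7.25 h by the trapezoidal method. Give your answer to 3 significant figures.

AUC = 132 mcg/mL·h

Trapezoidal AUC_0→7.25:
  [0→0.5]: (0.00+39.72)/2 × 0.5 = 9.93
  [0.5→4.5]: (39.72+11.75)/2 × 4 = 102.94
  [4.5→5.5]: (11.75+7.76)/2 × 1 = 9.755
  [5.5→5.75]: (7.76+6.99)/2 × 0.25 = 1.84375
  [5.75→6]: (6.99+6.30)/2 × 0.25 = 1.66125
  [6→6.25]: (6.30+5.68)/2 × 0.25 = 1.4975
  [6.25→7.25]: (5.68+3.75)/2 × 1 = 4.715
  Sum = 132.3425 mcg/mL·h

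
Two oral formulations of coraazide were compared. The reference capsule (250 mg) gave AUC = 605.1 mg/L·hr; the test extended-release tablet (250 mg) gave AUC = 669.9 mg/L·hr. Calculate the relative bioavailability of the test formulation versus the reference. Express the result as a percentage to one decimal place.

F_rel = 110.7%

F_rel = (AUC_test/D_test) / (AUC_ref/D_ref)
      = (669.9/250) / (605.1/250)
      = 2.6796 / 2.4204 = 1.1071 = 110.71%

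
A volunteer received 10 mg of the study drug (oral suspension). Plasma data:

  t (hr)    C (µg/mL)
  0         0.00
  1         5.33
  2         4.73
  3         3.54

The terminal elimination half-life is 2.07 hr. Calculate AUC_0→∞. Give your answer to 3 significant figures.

Trapezoidal AUC_0→3:
  [0→1]: (0.00+5.33)/2 × 1 = 2.665
  [1→2]: (5.33+4.73)/2 × 1 = 5.03
  [2→3]: (4.73+3.54)/2 × 1 = 4.135
  Sum = 11.83 µg/mL·hr
k_e = ln2 / t½ = 0.693147 / 2.07 = 0.3349 hr^-1
Extrapolated tail: C_last / k_e = 3.54 / 0.3349 = 10.570
AUC_0→∞ = 11.83 + 10.570 = 22.4 µg/mL·hr

AUC = 22.4 µg/mL·hr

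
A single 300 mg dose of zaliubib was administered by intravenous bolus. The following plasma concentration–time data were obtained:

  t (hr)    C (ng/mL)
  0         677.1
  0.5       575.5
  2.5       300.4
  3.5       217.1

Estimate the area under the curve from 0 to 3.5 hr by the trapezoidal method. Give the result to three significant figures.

AUC = 1450 ng/mL·hr

Trapezoidal AUC_0→3.5:
  [0→0.5]: (677.1+575.5)/2 × 0.5 = 313.15
  [0.5→2.5]: (575.5+300.4)/2 × 2 = 875.9
  [2.5→3.5]: (300.4+217.1)/2 × 1 = 258.75
  Sum = 1447.8 ng/mL·hr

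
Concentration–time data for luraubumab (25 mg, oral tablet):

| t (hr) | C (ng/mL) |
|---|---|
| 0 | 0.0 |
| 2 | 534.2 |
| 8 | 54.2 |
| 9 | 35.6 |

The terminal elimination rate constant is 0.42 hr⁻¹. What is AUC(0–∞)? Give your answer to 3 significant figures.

AUC = 2430 ng/mL·hr

Trapezoidal AUC_0→9:
  [0→2]: (0.0+534.2)/2 × 2 = 534.2
  [2→8]: (534.2+54.2)/2 × 6 = 1765.2
  [8→9]: (54.2+35.6)/2 × 1 = 44.9
  Sum = 2344.3 ng/mL·hr
Extrapolated tail: C_last / k_e = 35.6 / 0.42 = 84.762
AUC_0→∞ = 2344.3 + 84.762 = 2429.062 ng/mL·hr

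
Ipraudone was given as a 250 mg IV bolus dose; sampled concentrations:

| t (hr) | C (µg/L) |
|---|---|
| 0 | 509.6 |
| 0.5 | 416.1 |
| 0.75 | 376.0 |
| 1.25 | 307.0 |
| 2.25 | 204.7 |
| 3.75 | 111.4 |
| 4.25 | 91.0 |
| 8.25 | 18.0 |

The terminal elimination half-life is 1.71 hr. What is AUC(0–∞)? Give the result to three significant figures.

AUC = 1310 µg/L·hr

Trapezoidal AUC_0→8.25:
  [0→0.5]: (509.6+416.1)/2 × 0.5 = 231.425
  [0.5→0.75]: (416.1+376.0)/2 × 0.25 = 99.0125
  [0.75→1.25]: (376.0+307.0)/2 × 0.5 = 170.75
  [1.25→2.25]: (307.0+204.7)/2 × 1 = 255.85
  [2.25→3.75]: (204.7+111.4)/2 × 1.5 = 237.075
  [3.75→4.25]: (111.4+91.0)/2 × 0.5 = 50.6
  [4.25→8.25]: (91.0+18.0)/2 × 4 = 218.0
  Sum = 1262.7125 µg/L·hr
k_e = ln2 / t½ = 0.693147 / 1.71 = 0.4053 hr^-1
Extrapolated tail: C_last / k_e = 18.0 / 0.4053 = 44.412
AUC_0→∞ = 1262.7125 + 44.412 = 1307.1245 µg/L·hr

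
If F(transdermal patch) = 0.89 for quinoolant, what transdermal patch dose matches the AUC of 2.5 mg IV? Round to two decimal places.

D_transdermal = 2.81 mg

For equal systemic exposure: F × D_ev = D_iv
D_ev = D_iv / F = 2.5 / 0.89 = 2.80899 mg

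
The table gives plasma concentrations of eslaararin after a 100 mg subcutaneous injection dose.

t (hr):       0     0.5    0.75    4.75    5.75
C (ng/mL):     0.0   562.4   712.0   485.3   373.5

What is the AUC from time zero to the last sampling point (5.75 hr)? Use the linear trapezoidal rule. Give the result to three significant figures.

AUC = 3120 ng/mL·hr

Trapezoidal AUC_0→5.75:
  [0→0.5]: (0.0+562.4)/2 × 0.5 = 140.6
  [0.5→0.75]: (562.4+712.0)/2 × 0.25 = 159.3
  [0.75→4.75]: (712.0+485.3)/2 × 4 = 2394.6
  [4.75→5.75]: (485.3+373.5)/2 × 1 = 429.4
  Sum = 3123.9 ng/mL·hr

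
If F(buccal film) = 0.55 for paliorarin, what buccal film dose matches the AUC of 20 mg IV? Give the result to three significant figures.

For equal systemic exposure: F × D_ev = D_iv
D_ev = D_iv / F = 20 / 0.55 = 36.3636 mg

D_buccal = 36.4 mg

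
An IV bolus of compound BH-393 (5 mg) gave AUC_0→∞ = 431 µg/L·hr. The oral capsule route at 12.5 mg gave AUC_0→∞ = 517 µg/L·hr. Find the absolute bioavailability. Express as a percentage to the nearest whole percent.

F = (AUC_ev / D_ev) / (AUC_iv / D_iv)
  = (517/12.5) / (431/5)
  = 41.36 / 86.2 = 0.4798
  = 47.98%

F = 48%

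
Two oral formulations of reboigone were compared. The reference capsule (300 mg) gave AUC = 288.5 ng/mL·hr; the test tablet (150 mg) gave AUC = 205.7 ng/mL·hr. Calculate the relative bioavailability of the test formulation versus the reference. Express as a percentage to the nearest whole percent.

F_rel = 143%

F_rel = (AUC_test/D_test) / (AUC_ref/D_ref)
      = (205.7/150) / (288.5/300)
      = 1.37133 / 0.961667 = 1.4260 = 142.60%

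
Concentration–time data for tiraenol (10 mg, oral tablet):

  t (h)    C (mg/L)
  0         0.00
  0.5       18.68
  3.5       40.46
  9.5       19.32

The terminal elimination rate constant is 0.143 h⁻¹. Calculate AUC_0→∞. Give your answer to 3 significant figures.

Trapezoidal AUC_0→9.5:
  [0→0.5]: (0.00+18.68)/2 × 0.5 = 4.67
  [0.5→3.5]: (18.68+40.46)/2 × 3 = 88.71
  [3.5→9.5]: (40.46+19.32)/2 × 6 = 179.34
  Sum = 272.72 mg/L·h
Extrapolated tail: C_last / k_e = 19.32 / 0.143 = 135.105
AUC_0→∞ = 272.72 + 135.105 = 407.825 mg/L·h

AUC = 408 mg/L·h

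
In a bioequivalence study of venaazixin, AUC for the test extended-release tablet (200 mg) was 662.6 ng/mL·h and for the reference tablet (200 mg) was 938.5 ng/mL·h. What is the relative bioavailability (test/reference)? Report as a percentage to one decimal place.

F_rel = 70.6%

F_rel = (AUC_test/D_test) / (AUC_ref/D_ref)
      = (662.6/200) / (938.5/200)
      = 3.313 / 4.6925 = 0.7060 = 70.60%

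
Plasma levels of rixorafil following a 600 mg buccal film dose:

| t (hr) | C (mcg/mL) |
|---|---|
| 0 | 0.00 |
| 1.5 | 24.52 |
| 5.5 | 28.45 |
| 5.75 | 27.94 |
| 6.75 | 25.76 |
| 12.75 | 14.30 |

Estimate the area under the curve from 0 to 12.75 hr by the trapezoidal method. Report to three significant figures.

AUC = 278 mcg/mL·hr

Trapezoidal AUC_0→12.75:
  [0→1.5]: (0.00+24.52)/2 × 1.5 = 18.39
  [1.5→5.5]: (24.52+28.45)/2 × 4 = 105.94
  [5.5→5.75]: (28.45+27.94)/2 × 0.25 = 7.04875
  [5.75→6.75]: (27.94+25.76)/2 × 1 = 26.85
  [6.75→12.75]: (25.76+14.30)/2 × 6 = 120.18
  Sum = 278.40875 mcg/mL·hr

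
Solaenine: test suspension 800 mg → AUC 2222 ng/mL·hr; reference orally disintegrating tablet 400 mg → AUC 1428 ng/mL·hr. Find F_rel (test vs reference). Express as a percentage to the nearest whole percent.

F_rel = 78%

F_rel = (AUC_test/D_test) / (AUC_ref/D_ref)
      = (2222/800) / (1428/400)
      = 2.7775 / 3.57 = 0.7780 = 77.80%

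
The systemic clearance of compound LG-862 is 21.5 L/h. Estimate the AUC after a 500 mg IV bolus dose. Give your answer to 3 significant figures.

AUC = 23.3 mg/L·h

AUC_0→∞ = Dose_iv / CL
        = 500 / 21.5 = 23.2558 mg/L·h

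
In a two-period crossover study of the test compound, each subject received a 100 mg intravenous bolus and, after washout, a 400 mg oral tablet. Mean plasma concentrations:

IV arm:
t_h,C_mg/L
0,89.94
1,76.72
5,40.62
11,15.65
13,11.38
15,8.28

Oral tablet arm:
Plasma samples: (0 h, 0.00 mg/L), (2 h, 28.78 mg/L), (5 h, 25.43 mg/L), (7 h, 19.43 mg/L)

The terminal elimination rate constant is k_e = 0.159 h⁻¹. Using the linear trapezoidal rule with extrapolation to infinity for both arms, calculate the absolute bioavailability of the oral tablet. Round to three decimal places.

F = 0.118

Trapezoidal AUC_0→15 (IV):
  [0→1]: (89.94+76.72)/2 × 1 = 83.33
  [1→5]: (76.72+40.62)/2 × 4 = 234.68
  [5→11]: (40.62+15.65)/2 × 6 = 168.81
  [11→13]: (15.65+11.38)/2 × 2 = 27.03
  [13→15]: (11.38+8.28)/2 × 2 = 19.66
  Sum = 533.51 mg/L·h
IV tail: 8.28/0.159 = 52.075; AUC_iv,0→∞ = 533.51 + 52.075 = 585.585 mg/L·h
Trapezoidal AUC_0→7 (oral tablet):
  [0→2]: (0.00+28.78)/2 × 2 = 28.78
  [2→5]: (28.78+25.43)/2 × 3 = 81.315
  [5→7]: (25.43+19.43)/2 × 2 = 44.86
  Sum = 154.955 mg/L·h
oral tablet tail: 19.43/0.159 = 122.201; AUC_ev,0→∞ = 154.955 + 122.201 = 277.156 mg/L·h
F = (AUC_ev/D_ev)/(AUC_iv/D_iv) = (277.156/400)/(585.585/100) = 0.69289/5.85585 = 0.1183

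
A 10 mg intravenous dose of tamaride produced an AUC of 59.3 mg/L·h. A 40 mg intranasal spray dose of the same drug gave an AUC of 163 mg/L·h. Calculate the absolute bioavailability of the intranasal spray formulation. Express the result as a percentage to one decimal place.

F = 68.7%

F = (AUC_ev / D_ev) / (AUC_iv / D_iv)
  = (163/40) / (59.3/10)
  = 4.075 / 5.93 = 0.6872
  = 68.72%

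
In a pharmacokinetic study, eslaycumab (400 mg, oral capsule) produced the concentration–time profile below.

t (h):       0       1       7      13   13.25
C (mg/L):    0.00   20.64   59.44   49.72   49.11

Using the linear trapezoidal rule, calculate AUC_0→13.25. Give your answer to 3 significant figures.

Trapezoidal AUC_0→13.25:
  [0→1]: (0.00+20.64)/2 × 1 = 10.32
  [1→7]: (20.64+59.44)/2 × 6 = 240.24
  [7→13]: (59.44+49.72)/2 × 6 = 327.48
  [13→13.25]: (49.72+49.11)/2 × 0.25 = 12.35375
  Sum = 590.39375 mg/L·h

AUC = 590 mg/L·h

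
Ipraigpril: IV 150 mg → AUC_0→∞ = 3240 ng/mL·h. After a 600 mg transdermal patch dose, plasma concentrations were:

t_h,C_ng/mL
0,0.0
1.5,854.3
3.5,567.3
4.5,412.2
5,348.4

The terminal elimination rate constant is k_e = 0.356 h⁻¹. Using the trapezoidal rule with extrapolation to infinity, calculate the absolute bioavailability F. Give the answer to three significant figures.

F = 0.287

Trapezoidal AUC_0→5 (transdermal patch):
  [0→1.5]: (0.0+854.3)/2 × 1.5 = 640.725
  [1.5→3.5]: (854.3+567.3)/2 × 2 = 1421.6
  [3.5→4.5]: (567.3+412.2)/2 × 1 = 489.75
  [4.5→5]: (412.2+348.4)/2 × 0.5 = 190.15
  Sum = 2742.225 ng/mL·h
Tail: C_last/k_e = 348.4/0.356 = 978.652
AUC_0→∞ (transdermal patch) = 2742.225 + 978.652 = 3720.877 ng/mL·h
F = (AUC_ev/D_ev)/(AUC_iv/D_iv) = (3720.877/600)/(3240/150) = 6.20146/21.6 = 0.2871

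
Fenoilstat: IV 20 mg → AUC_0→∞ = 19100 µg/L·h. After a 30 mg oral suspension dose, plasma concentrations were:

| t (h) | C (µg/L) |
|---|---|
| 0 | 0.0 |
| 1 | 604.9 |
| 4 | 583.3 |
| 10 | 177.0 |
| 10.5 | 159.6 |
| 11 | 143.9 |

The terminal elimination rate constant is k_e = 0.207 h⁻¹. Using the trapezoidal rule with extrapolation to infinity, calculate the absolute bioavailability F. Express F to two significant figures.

Trapezoidal AUC_0→11 (oral suspension):
  [0→1]: (0.0+604.9)/2 × 1 = 302.45
  [1→4]: (604.9+583.3)/2 × 3 = 1782.3
  [4→10]: (583.3+177.0)/2 × 6 = 2280.9
  [10→10.5]: (177.0+159.6)/2 × 0.5 = 84.15
  [10.5→11]: (159.6+143.9)/2 × 0.5 = 75.875
  Sum = 4525.675 µg/L·h
Tail: C_last/k_e = 143.9/0.207 = 695.169
AUC_0→∞ (oral suspension) = 4525.675 + 695.169 = 5220.844 µg/L·h
F = (AUC_ev/D_ev)/(AUC_iv/D_iv) = (5220.844/30)/(19100/20) = 174.028/955 = 0.1822

F = 0.18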